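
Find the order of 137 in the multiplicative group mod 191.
190

191 is prime, so ord(137) divides φ(191) = 190.
Divisors of 190: 1, 2, 5, 10, 19, 38, 95, 190.
Repeated squaring: 137^1 ≡ 137, 137^2 ≡ 51, 137^4 ≡ 118, 137^8 ≡ 172, 137^16 ≡ 170, 137^32 ≡ 59, 137^64 ≡ 43, 137^128 ≡ 130 (mod 191).
Test 137^d mod 191 for each divisor d in increasing order:
137^1 ≡ 137
137^2 ≡ 51
137^5 = 137^4·137^1 ≡ 122
137^10 = 137^8·137^2 ≡ 177
137^19 = 137^16·137^2·137^1 ≡ 152
137^38 = 137^32·137^4·137^2 ≡ 184
137^95 = 137^64·137^16·137^8·137^4·137^2·137^1 ≡ 190
137^190 = 137^128·137^32·137^16·137^8·137^4·137^2 ≡ 1  ← first divisor giving 1
The order is 190.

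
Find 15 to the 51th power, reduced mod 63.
36

Repeated squaring. Binary of 51 = 110011.
15^1 ≡ 15 (mod 63); 15^2 ≡ 36 (mod 63); 15^4 ≡ 36 (mod 63); 15^8 ≡ 36 (mod 63); 15^16 ≡ 36 (mod 63); 15^32 ≡ 36 (mod 63)
15^51 = 15^1 × 15^2 × 15^16 × 15^32 ≡ 36 (mod 63)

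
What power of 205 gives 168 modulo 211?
145

Baby-step giant-step with step n = ⌈√211⌉ = 15.
Baby steps 205^j mod 211 (j:value) for j=0..14: 0:1, 1:205, 2:36, 3:206, 4:30, 5:31, 6:25, 7:61, 8:56, 9:86, 10:117, 11:142, 12:203, 13:48, 14:134.
Giant-step multiplier: 205^(-15) ≡ 205^(210-15) = 205^195 ≡ 153 (mod 211).
Giant steps γ_i = 168·153^i mod 211: γ_0=168, γ_1=173, γ_2=94, γ_3=34, γ_4=138, γ_5=14, γ_6=32, γ_7=43, γ_8=38, γ_9=117 (in table at j=10).
x = i·n + j = 9·15 + 10 = 145.
Check: 205^145 ≡ 168 (mod 211).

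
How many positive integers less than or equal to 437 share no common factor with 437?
396

437 = 19 × 23
φ(n) = n × ∏(1 - 1/p) for each prime p dividing n
φ(437) = 437 × (1 - 1/19) × (1 - 1/23) = 396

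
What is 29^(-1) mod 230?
119

gcd(29, 230) = 1, so the inverse exists.
Extended Euclidean algorithm on (230, 29):
230 = 7 × 29 + 27  ⟹  27 = (1)·230 + (-7)·29
29 = 1 × 27 + 2  ⟹  2 = (-1)·230 + (8)·29
27 = 13 × 2 + 1  ⟹  1 = (14)·230 + (-111)·29
So (-111)·29 ≡ 1 (mod 230), i.e. 29^(-1) ≡ -111 ≡ 119 (mod 230).
Check: 29 × 119 = 3451 ≡ 1 (mod 230)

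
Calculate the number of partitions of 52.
281589

p(n) counts ways to write n as a sum of positive integers (order ignored).
Euler's pentagonal recurrence: p(k) = p(k-1) + p(k-2) - p(k-5) - p(k-7) + p(k-12) + p(k-15) - ... (offsets j(3j∓1)/2, signs ++--, p(0)=1, p(<0)=0).
DP table for k = 0..51: p(0)=1, p(1)=1, p(2)=2, p(3)=3, p(4)=5, p(5)=7, p(6)=11, p(7)=15, p(8)=22, p(9)=30, p(10)=42, p(11)=56, p(12)=77, p(13)=101, p(14)=135, p(15)=176, p(16)=231, p(17)=297, p(18)=385, p(19)=490, p(20)=627, p(21)=792, p(22)=1002, p(23)=1255, p(24)=1575, p(25)=1958, p(26)=2436, p(27)=3010, p(28)=3718, p(29)=4565, p(30)=5604, p(31)=6842, p(32)=8349, p(33)=10143, p(34)=12310, p(35)=14883, p(36)=17977, p(37)=21637, p(38)=26015, p(39)=31185, p(40)=37338, p(41)=44583, p(42)=53174, p(43)=63261, p(44)=75175, p(45)=89134, p(46)=105558, p(47)=124754, p(48)=147273, p(49)=173525, p(50)=204226, p(51)=239943.
Final step: p(52) = p(51) + p(50) - p(47) - p(45) + p(40) + p(37) - p(30) - p(26) + p(17) + p(12) - p(1)
= 239943 + 204226 - 124754 - 89134 + 37338 + 21637 - 5604 - 2436 + 297 + 77 - 1
= 281589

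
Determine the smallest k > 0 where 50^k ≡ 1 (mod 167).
83

167 is prime, so ord(50) divides φ(167) = 166.
Divisors of 166: 1, 2, 83, 166.
Repeated squaring: 50^1 ≡ 50, 50^2 ≡ 162, 50^4 ≡ 25, 50^8 ≡ 124, 50^16 ≡ 12, 50^32 ≡ 144, 50^64 ≡ 28, 50^128 ≡ 116 (mod 167).
Test 50^d mod 167 for each divisor d in increasing order:
50^1 ≡ 50
50^2 ≡ 162
50^83 = 50^64·50^16·50^2·50^1 ≡ 1  ← first divisor giving 1
The order is 83.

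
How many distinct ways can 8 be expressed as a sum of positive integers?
22

p(n) counts ways to write n as a sum of positive integers (order ignored).
Examples: 8; 7 + 1; 6 + 2; 6 + 1 + 1; 5 + 3; ... (22 total)
p(8) = 22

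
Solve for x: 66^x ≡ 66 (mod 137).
1

Baby-step giant-step with step n = ⌈√137⌉ = 12.
Baby steps 66^j mod 137 (j:value) for j=0..11: 0:1, 1:66, 2:109, 3:70, 4:99, 5:95, 6:105, 7:80, 8:74, 9:89, 10:120, 11:111.
h = 66 is already in the table at j=1, so x = 1.
Check: 66^1 ≡ 66 (mod 137).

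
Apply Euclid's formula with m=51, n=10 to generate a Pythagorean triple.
(2501, 1020, 2701)

Euclid's formula: a = m² - n², b = 2mn, c = m² + n²
m = 51, n = 10
a = 51² - 10² = 2601 - 100 = 2501
b = 2 × 51 × 10 = 1020
c = 51² + 10² = 2601 + 100 = 2701
Verification: 2501² + 1020² = 6255001 + 1040400 = 7295401 = 2701² ✓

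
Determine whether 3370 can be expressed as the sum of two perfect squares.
11² + 57² (a=11, b=57)

Factorization: 3370 = 2 × 5 × 337
By Fermat: n is sum of two squares iff every prime p ≡ 3 (mod 4) appears to even power.
All primes ≡ 3 (mod 4) appear to even power.
Search a = 0, 1, 2, … for 3370 - a² a perfect square: first hit at a = 11: 3370 - 121 = 3249 = 57².
3370 = 11² + 57² = 121 + 3249 ✓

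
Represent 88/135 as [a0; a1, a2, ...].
[0; 1, 1, 1, 6, 1, 5]

Euclidean algorithm steps:
88 = 0 × 135 + 88
135 = 1 × 88 + 47
88 = 1 × 47 + 41
47 = 1 × 41 + 6
41 = 6 × 6 + 5
6 = 1 × 5 + 1
5 = 5 × 1 + 0
Continued fraction: [0; 1, 1, 1, 6, 1, 5]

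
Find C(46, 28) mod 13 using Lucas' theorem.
11

Using Lucas' theorem:
Write n=46 and k=28 in base 13:
n in base 13: [3, 7]
k in base 13: [2, 2]
C(46,28) mod 13 = ∏ C(n_i, k_i) mod 13
Digit binomials (mod 13): C(3,2) = 3; C(7,2) = 21 ≡ 8
Product: 3 × 8 = 24 ≡ 11 (mod 13)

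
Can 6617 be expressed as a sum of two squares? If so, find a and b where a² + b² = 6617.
29² + 76² (a=29, b=76)

Factorization: 6617 = 13 × 509
By Fermat: n is sum of two squares iff every prime p ≡ 3 (mod 4) appears to even power.
All primes ≡ 3 (mod 4) appear to even power.
Search a = 0, 1, 2, … for 6617 - a² a perfect square: first hit at a = 29: 6617 - 841 = 5776 = 76².
6617 = 29² + 76² = 841 + 5776 ✓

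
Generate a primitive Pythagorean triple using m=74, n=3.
(5467, 444, 5485)

Euclid's formula: a = m² - n², b = 2mn, c = m² + n²
m = 74, n = 3
a = 74² - 3² = 5476 - 9 = 5467
b = 2 × 74 × 3 = 444
c = 74² + 3² = 5476 + 9 = 5485
Verification: 5467² + 444² = 29888089 + 197136 = 30085225 = 5485² ✓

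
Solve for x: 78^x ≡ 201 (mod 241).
132

Baby-step giant-step with step n = ⌈√241⌉ = 16.
Baby steps 78^j mod 241 (j:value) for j=0..15: 0:1, 1:78, 2:59, 3:23, 4:107, 5:152, 6:47, 7:51, 8:122, 9:117, 10:209, 11:155, 12:40, 13:228, 14:191, 15:197.
Giant-step multiplier: 78^(-16) ≡ 78^(240-16) = 78^224 ≡ 54 (mod 241).
Giant steps γ_i = 201·54^i mod 241: γ_0=201, γ_1=9, γ_2=4, γ_3=216, γ_4=96, γ_5=123, γ_6=135, γ_7=60, γ_8=107 (in table at j=4).
x = i·n + j = 8·16 + 4 = 132.
Check: 78^132 ≡ 201 (mod 241).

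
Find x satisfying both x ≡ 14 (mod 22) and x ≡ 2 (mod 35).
212

Using Chinese Remainder Theorem:
M = 22 × 35 = 770
M1 = 35, M2 = 22
y1 = 35^(-1) mod 22 = 17
y2 = 22^(-1) mod 35 = 8
x = (14×35×17 + 2×22×8) mod 770 = 212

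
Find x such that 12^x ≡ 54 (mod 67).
56

Baby-step giant-step with step n = ⌈√67⌉ = 9.
Baby steps 12^j mod 67 (j:value) for j=0..8: 0:1, 1:12, 2:10, 3:53, 4:33, 5:61, 6:62, 7:7, 8:17.
Giant-step multiplier: 12^(-9) ≡ 12^(66-9) = 12^57 ≡ 45 (mod 67).
Giant steps γ_i = 54·45^i mod 67: γ_0=54, γ_1=18, γ_2=6, γ_3=2, γ_4=23, γ_5=30, γ_6=10 (in table at j=2).
x = i·n + j = 6·9 + 2 = 56.
Check: 12^56 ≡ 54 (mod 67).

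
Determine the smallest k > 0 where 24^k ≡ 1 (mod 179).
178

179 is prime, so ord(24) divides φ(179) = 178.
Divisors of 178: 1, 2, 89, 178.
Repeated squaring: 24^1 ≡ 24, 24^2 ≡ 39, 24^4 ≡ 89, 24^8 ≡ 45, 24^16 ≡ 56, 24^32 ≡ 93, 24^64 ≡ 57, 24^128 ≡ 27 (mod 179).
Test 24^d mod 179 for each divisor d in increasing order:
24^1 ≡ 24
24^2 ≡ 39
24^89 = 24^64·24^16·24^8·24^1 ≡ 178
24^178 = 24^128·24^32·24^16·24^2 ≡ 1  ← first divisor giving 1
The order is 178.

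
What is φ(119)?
96

119 = 7 × 17
φ(n) = n × ∏(1 - 1/p) for each prime p dividing n
φ(119) = 119 × (1 - 1/7) × (1 - 1/17) = 96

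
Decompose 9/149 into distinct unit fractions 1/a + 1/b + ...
1/17 + 1/634 + 1/535308 + 1/429831446988

Greedy algorithm:
9/149: ceiling(149/9) = 17, use 1/17
4/2533: ceiling(2533/4) = 634, use 1/634
3/1605922: ceiling(1605922/3) = 535308, use 1/535308
1/429831446988: ceiling(429831446988/1) = 429831446988, use 1/429831446988
Result: 9/149 = 1/17 + 1/634 + 1/535308 + 1/429831446988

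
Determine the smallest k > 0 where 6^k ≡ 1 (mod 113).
112

113 is prime, so ord(6) divides φ(113) = 112.
Divisors of 112: 1, 2, 4, 7, 8, 14, 16, 28, 56, 112.
Repeated squaring: 6^1 ≡ 6, 6^2 ≡ 36, 6^4 ≡ 53, 6^8 ≡ 97, 6^16 ≡ 30, 6^32 ≡ 109, 6^64 ≡ 16 (mod 113).
Test 6^d mod 113 for each divisor d in increasing order:
6^1 ≡ 6
6^2 ≡ 36
6^4 ≡ 53
6^7 = 6^4·6^2·6^1 ≡ 35
6^8 ≡ 97
6^14 = 6^8·6^4·6^2 ≡ 95
6^16 ≡ 30
6^28 = 6^16·6^8·6^4 ≡ 98
6^56 = 6^32·6^16·6^8 ≡ 112
6^112 = 6^64·6^32·6^16 ≡ 1  ← first divisor giving 1
The order is 112.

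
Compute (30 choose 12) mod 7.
0

Using Lucas' theorem:
Write n=30 and k=12 in base 7:
n in base 7: [4, 2]
k in base 7: [1, 5]
C(30,12) mod 7 = ∏ C(n_i, k_i) mod 7
Digit binomials (mod 7): C(4,1) = 4; C(2,5) = 0 (k_i > n_i)
Product: 4 × 0 = 0 ≡ 0 (mod 7)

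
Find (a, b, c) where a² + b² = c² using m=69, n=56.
(1625, 7728, 7897)

Euclid's formula: a = m² - n², b = 2mn, c = m² + n²
m = 69, n = 56
a = 69² - 56² = 4761 - 3136 = 1625
b = 2 × 69 × 56 = 7728
c = 69² + 56² = 4761 + 3136 = 7897
Verification: 1625² + 7728² = 2640625 + 59721984 = 62362609 = 7897² ✓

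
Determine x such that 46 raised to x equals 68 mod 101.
36

Baby-step giant-step with step n = ⌈√101⌉ = 11.
Baby steps 46^j mod 101 (j:value) for j=0..10: 0:1, 1:46, 2:96, 3:73, 4:25, 5:39, 6:77, 7:7, 8:19, 9:66, 10:6.
Giant-step multiplier: 46^(-11) ≡ 46^(100-11) = 46^89 ≡ 86 (mod 101).
Giant steps γ_i = 68·86^i mod 101: γ_0=68, γ_1=91, γ_2=49, γ_3=73 (in table at j=3).
x = i·n + j = 3·11 + 3 = 36.
Check: 46^36 ≡ 68 (mod 101).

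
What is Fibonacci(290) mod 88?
33

Matrix identity: Q^n = [[F_(n+1), F_n], [F_n, F_(n-1)]] with Q = [[1,1],[1,0]].
n = 290 = 100100010₂. Square-and-multiply, entries mod 88:
Q^1 = [[1,1],[1,0]]
Q^2 = (Q^1)² = [[2,1],[1,1]]
Q^4 = (Q^2)² = [[5,3],[3,2]]
Q^9 = (Q^4)²·Q = [[55,34],[34,21]]
Q^18 = (Q^9)² = [[45,32],[32,13]]
Q^36 = (Q^18)² = [[57,8],[8,49]]
Q^72 = (Q^36)² = [[57,56],[56,1]]
Q^145 = (Q^72)²·Q = [[41,49],[49,80]]
Q^290 = (Q^145)² = [[34,33],[33,1]]
F_290 mod 88 = Q^290[0][1] = 33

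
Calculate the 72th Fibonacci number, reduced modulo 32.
0

Matrix identity: Q^n = [[F_(n+1), F_n], [F_n, F_(n-1)]] with Q = [[1,1],[1,0]].
n = 72 = 1001000₂. Square-and-multiply, entries mod 32:
Q^1 = [[1,1],[1,0]]
Q^2 = (Q^1)² = [[2,1],[1,1]]
Q^4 = (Q^2)² = [[5,3],[3,2]]
Q^9 = (Q^4)²·Q = [[23,2],[2,21]]
Q^18 = (Q^9)² = [[21,24],[24,29]]
Q^36 = (Q^18)² = [[25,16],[16,9]]
Q^72 = (Q^36)² = [[17,0],[0,17]]
F_72 mod 32 = Q^72[0][1] = 0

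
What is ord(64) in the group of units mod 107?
53

107 is prime, so ord(64) divides φ(107) = 106.
Divisors of 106: 1, 2, 53, 106.
Repeated squaring: 64^1 ≡ 64, 64^2 ≡ 30, 64^4 ≡ 44, 64^8 ≡ 10, 64^16 ≡ 100, 64^32 ≡ 49, 64^64 ≡ 47 (mod 107).
Test 64^d mod 107 for each divisor d in increasing order:
64^1 ≡ 64
64^2 ≡ 30
64^53 = 64^32·64^16·64^4·64^1 ≡ 1  ← first divisor giving 1
The order is 53.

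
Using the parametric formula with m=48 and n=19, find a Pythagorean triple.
(1943, 1824, 2665)

Euclid's formula: a = m² - n², b = 2mn, c = m² + n²
m = 48, n = 19
a = 48² - 19² = 2304 - 361 = 1943
b = 2 × 48 × 19 = 1824
c = 48² + 19² = 2304 + 361 = 2665
Verification: 1943² + 1824² = 3775249 + 3326976 = 7102225 = 2665² ✓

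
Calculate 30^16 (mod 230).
190

Repeated squaring. Binary of 16 = 10000.
30^1 ≡ 30 (mod 230); 30^2 ≡ 210 (mod 230); 30^4 ≡ 170 (mod 230); 30^8 ≡ 150 (mod 230); 30^16 ≡ 190 (mod 230)
30^16 = 30^16 ≡ 190 (mod 230)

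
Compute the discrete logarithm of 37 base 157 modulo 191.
65

Baby-step giant-step with step n = ⌈√191⌉ = 14.
Baby steps 157^j mod 191 (j:value) for j=0..13: 0:1, 1:157, 2:10, 3:42, 4:100, 5:38, 6:45, 7:189, 8:68, 9:171, 10:107, 11:182, 12:115, 13:101.
Giant-step multiplier: 157^(-14) ≡ 157^(190-14) = 157^176 ≡ 48 (mod 191).
Giant steps γ_i = 37·48^i mod 191: γ_0=37, γ_1=57, γ_2=62, γ_3=111, γ_4=171 (in table at j=9).
x = i·n + j = 4·14 + 9 = 65.
Check: 157^65 ≡ 37 (mod 191).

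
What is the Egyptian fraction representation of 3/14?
1/5 + 1/70

Greedy algorithm:
3/14: ceiling(14/3) = 5, use 1/5
1/70: ceiling(70/1) = 70, use 1/70
Result: 3/14 = 1/5 + 1/70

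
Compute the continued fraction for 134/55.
[2; 2, 3, 2, 3]

Euclidean algorithm steps:
134 = 2 × 55 + 24
55 = 2 × 24 + 7
24 = 3 × 7 + 3
7 = 2 × 3 + 1
3 = 3 × 1 + 0
Continued fraction: [2; 2, 3, 2, 3]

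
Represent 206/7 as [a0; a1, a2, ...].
[29; 2, 3]

Euclidean algorithm steps:
206 = 29 × 7 + 3
7 = 2 × 3 + 1
3 = 3 × 1 + 0
Continued fraction: [29; 2, 3]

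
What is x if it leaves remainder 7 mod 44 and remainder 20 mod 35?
755

Using Chinese Remainder Theorem:
M = 44 × 35 = 1540
M1 = 35, M2 = 44
y1 = 35^(-1) mod 44 = 39
y2 = 44^(-1) mod 35 = 4
x = (7×35×39 + 20×44×4) mod 1540 = 755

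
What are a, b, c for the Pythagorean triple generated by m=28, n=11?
(663, 616, 905)

Euclid's formula: a = m² - n², b = 2mn, c = m² + n²
m = 28, n = 11
a = 28² - 11² = 784 - 121 = 663
b = 2 × 28 × 11 = 616
c = 28² + 11² = 784 + 121 = 905
Verification: 663² + 616² = 439569 + 379456 = 819025 = 905² ✓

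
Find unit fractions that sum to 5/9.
1/2 + 1/18

Greedy algorithm:
5/9: ceiling(9/5) = 2, use 1/2
1/18: ceiling(18/1) = 18, use 1/18
Result: 5/9 = 1/2 + 1/18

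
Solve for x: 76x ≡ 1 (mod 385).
76

gcd(76, 385) = 1, so the inverse exists.
Extended Euclidean algorithm on (385, 76):
385 = 5 × 76 + 5  ⟹  5 = (1)·385 + (-5)·76
76 = 15 × 5 + 1  ⟹  1 = (-15)·385 + (76)·76
So (76)·76 ≡ 1 (mod 385), i.e. 76^(-1) ≡ 76 (mod 385).
Check: 76 × 76 = 5776 ≡ 1 (mod 385)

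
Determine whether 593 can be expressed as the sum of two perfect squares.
8² + 23² (a=8, b=23)

Factorization: 593 = 593
By Fermat: n is sum of two squares iff every prime p ≡ 3 (mod 4) appears to even power.
All primes ≡ 3 (mod 4) appear to even power.
Search a = 0, 1, 2, … for 593 - a² a perfect square: first hit at a = 8: 593 - 64 = 529 = 23².
593 = 8² + 23² = 64 + 529 ✓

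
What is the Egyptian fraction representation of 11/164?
1/15 + 1/2460

Greedy algorithm:
11/164: ceiling(164/11) = 15, use 1/15
1/2460: ceiling(2460/1) = 2460, use 1/2460
Result: 11/164 = 1/15 + 1/2460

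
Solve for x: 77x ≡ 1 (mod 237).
197

gcd(77, 237) = 1, so the inverse exists.
Extended Euclidean algorithm on (237, 77):
237 = 3 × 77 + 6  ⟹  6 = (1)·237 + (-3)·77
77 = 12 × 6 + 5  ⟹  5 = (-12)·237 + (37)·77
6 = 1 × 5 + 1  ⟹  1 = (13)·237 + (-40)·77
So (-40)·77 ≡ 1 (mod 237), i.e. 77^(-1) ≡ -40 ≡ 197 (mod 237).
Check: 77 × 197 = 15169 ≡ 1 (mod 237)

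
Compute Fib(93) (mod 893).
2

Matrix identity: Q^n = [[F_(n+1), F_n], [F_n, F_(n-1)]] with Q = [[1,1],[1,0]].
n = 93 = 1011101₂. Square-and-multiply, entries mod 893:
Q^1 = [[1,1],[1,0]]
Q^2 = (Q^1)² = [[2,1],[1,1]]
Q^5 = (Q^2)²·Q = [[8,5],[5,3]]
Q^11 = (Q^5)²·Q = [[144,89],[89,55]]
Q^23 = (Q^11)²·Q = [[825,81],[81,744]]
Q^46 = (Q^23)² = [[469,283],[283,186]]
Q^93 = (Q^46)²·Q = [[516,2],[2,514]]
F_93 mod 893 = Q^93[0][1] = 2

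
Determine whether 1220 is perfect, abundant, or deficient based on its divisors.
abundant

Proper divisors of 1220: sum = 1 + 2 + 4 + 5 + 10 + 20 + 61 + 122 + 244 + 305 + 610 = 1384
Since 1384 > 1220, 1220 is abundant.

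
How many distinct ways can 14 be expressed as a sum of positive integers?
135

p(n) counts ways to write n as a sum of positive integers (order ignored).
Euler's pentagonal recurrence: p(k) = p(k-1) + p(k-2) - p(k-5) - p(k-7) + p(k-12) + p(k-15) - ... (offsets j(3j∓1)/2, signs ++--, p(0)=1, p(<0)=0).
DP table for k = 0..13: p(0)=1, p(1)=1, p(2)=2, p(3)=3, p(4)=5, p(5)=7, p(6)=11, p(7)=15, p(8)=22, p(9)=30, p(10)=42, p(11)=56, p(12)=77, p(13)=101.
Final step: p(14) = p(13) + p(12) - p(9) - p(7) + p(2)
= 101 + 77 - 30 - 15 + 2
= 135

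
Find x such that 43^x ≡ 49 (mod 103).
16

Baby-step giant-step with step n = ⌈√103⌉ = 11.
Baby steps 43^j mod 103 (j:value) for j=0..10: 0:1, 1:43, 2:98, 3:94, 4:25, 5:45, 6:81, 7:84, 8:7, 9:95, 10:68.
Giant-step multiplier: 43^(-11) ≡ 43^(102-11) = 43^91 ≡ 85 (mod 103).
Giant steps γ_i = 49·85^i mod 103: γ_0=49, γ_1=45 (in table at j=5).
x = i·n + j = 1·11 + 5 = 16.
Check: 43^16 ≡ 49 (mod 103).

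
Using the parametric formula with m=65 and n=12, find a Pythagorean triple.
(4081, 1560, 4369)

Euclid's formula: a = m² - n², b = 2mn, c = m² + n²
m = 65, n = 12
a = 65² - 12² = 4225 - 144 = 4081
b = 2 × 65 × 12 = 1560
c = 65² + 12² = 4225 + 144 = 4369
Verification: 4081² + 1560² = 16654561 + 2433600 = 19088161 = 4369² ✓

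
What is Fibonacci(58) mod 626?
513

Matrix identity: Q^n = [[F_(n+1), F_n], [F_n, F_(n-1)]] with Q = [[1,1],[1,0]].
n = 58 = 111010₂. Square-and-multiply, entries mod 626:
Q^1 = [[1,1],[1,0]]
Q^3 = (Q^1)²·Q = [[3,2],[2,1]]
Q^7 = (Q^3)²·Q = [[21,13],[13,8]]
Q^14 = (Q^7)² = [[610,377],[377,233]]
Q^29 = (Q^14)²·Q = [[86,283],[283,429]]
Q^58 = (Q^29)² = [[471,513],[513,584]]
F_58 mod 626 = Q^58[0][1] = 513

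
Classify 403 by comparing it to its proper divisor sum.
deficient

Proper divisors of 403: sum = 1 + 13 + 31 = 45
Since 45 < 403, 403 is deficient.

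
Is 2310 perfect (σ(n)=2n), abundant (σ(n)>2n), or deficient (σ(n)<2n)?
abundant

Proper divisors of 2310: sum = 1 + 2 + 3 + 5 + 6 + 7 + 10 + 11 + ... + 385 + 462 + 770 + 1155 (31 divisors) = 4602
Since 4602 > 2310, 2310 is abundant.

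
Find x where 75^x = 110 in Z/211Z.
55

Baby-step giant-step with step n = ⌈√211⌉ = 15.
Baby steps 75^j mod 211 (j:value) for j=0..14: 0:1, 1:75, 2:139, 3:86, 4:120, 5:138, 6:11, 7:192, 8:52, 9:102, 10:54, 11:41, 12:121, 13:2, 14:150.
Giant-step multiplier: 75^(-15) ≡ 75^(210-15) = 75^195 ≡ 63 (mod 211).
Giant steps γ_i = 110·63^i mod 211: γ_0=110, γ_1=178, γ_2=31, γ_3=54 (in table at j=10).
x = i·n + j = 3·15 + 10 = 55.
Check: 75^55 ≡ 110 (mod 211).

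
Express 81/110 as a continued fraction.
[0; 1, 2, 1, 3, 1, 5]

Euclidean algorithm steps:
81 = 0 × 110 + 81
110 = 1 × 81 + 29
81 = 2 × 29 + 23
29 = 1 × 23 + 6
23 = 3 × 6 + 5
6 = 1 × 5 + 1
5 = 5 × 1 + 0
Continued fraction: [0; 1, 2, 1, 3, 1, 5]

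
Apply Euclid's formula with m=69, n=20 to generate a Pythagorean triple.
(4361, 2760, 5161)

Euclid's formula: a = m² - n², b = 2mn, c = m² + n²
m = 69, n = 20
a = 69² - 20² = 4761 - 400 = 4361
b = 2 × 69 × 20 = 2760
c = 69² + 20² = 4761 + 400 = 5161
Verification: 4361² + 2760² = 19018321 + 7617600 = 26635921 = 5161² ✓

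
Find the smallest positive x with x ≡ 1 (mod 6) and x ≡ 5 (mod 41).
169

Using Chinese Remainder Theorem:
M = 6 × 41 = 246
M1 = 41, M2 = 6
y1 = 41^(-1) mod 6 = 5
y2 = 6^(-1) mod 41 = 7
x = (1×41×5 + 5×6×7) mod 246 = 169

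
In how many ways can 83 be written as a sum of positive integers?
23338469

p(n) counts ways to write n as a sum of positive integers (order ignored).
Euler's pentagonal recurrence: p(k) = p(k-1) + p(k-2) - p(k-5) - p(k-7) + p(k-12) + p(k-15) - ... (offsets j(3j∓1)/2, signs ++--, p(0)=1, p(<0)=0).
DP table for k = 0..82: p(0)=1, p(1)=1, p(2)=2, p(3)=3, p(4)=5, p(5)=7, p(6)=11, p(7)=15, p(8)=22, p(9)=30, p(10)=42, p(11)=56, p(12)=77, p(13)=101, p(14)=135, p(15)=176, p(16)=231, p(17)=297, p(18)=385, p(19)=490, p(20)=627, p(21)=792, p(22)=1002, p(23)=1255, p(24)=1575, p(25)=1958, p(26)=2436, p(27)=3010, p(28)=3718, p(29)=4565, p(30)=5604, p(31)=6842, p(32)=8349, p(33)=10143, p(34)=12310, p(35)=14883, p(36)=17977, p(37)=21637, p(38)=26015, p(39)=31185, p(40)=37338, p(41)=44583, p(42)=53174, p(43)=63261, p(44)=75175, p(45)=89134, p(46)=105558, p(47)=124754, p(48)=147273, p(49)=173525, p(50)=204226, p(51)=239943, p(52)=281589, p(53)=329931, p(54)=386155, p(55)=451276, p(56)=526823, p(57)=614154, p(58)=715220, p(59)=831820, p(60)=966467, p(61)=1121505, p(62)=1300156, p(63)=1505499, p(64)=1741630, p(65)=2012558, p(66)=2323520, p(67)=2679689, p(68)=3087735, p(69)=3554345, p(70)=4087968, p(71)=4697205, p(72)=5392783, p(73)=6185689, p(74)=7089500, p(75)=8118264, p(76)=9289091, p(77)=10619863, p(78)=12132164, p(79)=13848650, p(80)=15796476, p(81)=18004327, p(82)=20506255.
Final step: p(83) = p(82) + p(81) - p(78) - p(76) + p(71) + p(68) - p(61) - p(57) + p(48) + p(43) - p(32) - p(26) + p(13) + p(6)
= 20506255 + 18004327 - 12132164 - 9289091 + 4697205 + 3087735 - 1121505 - 614154 + 147273 + 63261 - 8349 - 2436 + 101 + 11
= 23338469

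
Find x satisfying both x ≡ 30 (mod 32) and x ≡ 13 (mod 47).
1470

Using Chinese Remainder Theorem:
M = 32 × 47 = 1504
M1 = 47, M2 = 32
y1 = 47^(-1) mod 32 = 15
y2 = 32^(-1) mod 47 = 25
x = (30×47×15 + 13×32×25) mod 1504 = 1470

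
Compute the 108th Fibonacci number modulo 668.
84

Matrix identity: Q^n = [[F_(n+1), F_n], [F_n, F_(n-1)]] with Q = [[1,1],[1,0]].
n = 108 = 1101100₂. Square-and-multiply, entries mod 668:
Q^1 = [[1,1],[1,0]]
Q^3 = (Q^1)²·Q = [[3,2],[2,1]]
Q^6 = (Q^3)² = [[13,8],[8,5]]
Q^13 = (Q^6)²·Q = [[377,233],[233,144]]
Q^27 = (Q^13)²·Q = [[511,26],[26,485]]
Q^54 = (Q^27)² = [[609,512],[512,97]]
Q^108 = (Q^54)² = [[429,84],[84,345]]
F_108 mod 668 = Q^108[0][1] = 84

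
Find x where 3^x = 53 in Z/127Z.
107

Baby-step giant-step with step n = ⌈√127⌉ = 12.
Baby steps 3^j mod 127 (j:value) for j=0..11: 0:1, 1:3, 2:9, 3:27, 4:81, 5:116, 6:94, 7:28, 8:84, 9:125, 10:121, 11:109.
Giant-step multiplier: 3^(-12) ≡ 3^(126-12) = 3^114 ≡ 87 (mod 127).
Giant steps γ_i = 53·87^i mod 127: γ_0=53, γ_1=39, γ_2=91, γ_3=43, γ_4=58, γ_5=93, γ_6=90, γ_7=83, γ_8=109 (in table at j=11).
x = i·n + j = 8·12 + 11 = 107.
Check: 3^107 ≡ 53 (mod 127).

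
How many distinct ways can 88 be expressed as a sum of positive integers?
44108109

p(n) counts ways to write n as a sum of positive integers (order ignored).
Euler's pentagonal recurrence: p(k) = p(k-1) + p(k-2) - p(k-5) - p(k-7) + p(k-12) + p(k-15) - ... (offsets j(3j∓1)/2, signs ++--, p(0)=1, p(<0)=0).
DP table for k = 0..87: p(0)=1, p(1)=1, p(2)=2, p(3)=3, p(4)=5, p(5)=7, p(6)=11, p(7)=15, p(8)=22, p(9)=30, p(10)=42, p(11)=56, p(12)=77, p(13)=101, p(14)=135, p(15)=176, p(16)=231, p(17)=297, p(18)=385, p(19)=490, p(20)=627, p(21)=792, p(22)=1002, p(23)=1255, p(24)=1575, p(25)=1958, p(26)=2436, p(27)=3010, p(28)=3718, p(29)=4565, p(30)=5604, p(31)=6842, p(32)=8349, p(33)=10143, p(34)=12310, p(35)=14883, p(36)=17977, p(37)=21637, p(38)=26015, p(39)=31185, p(40)=37338, p(41)=44583, p(42)=53174, p(43)=63261, p(44)=75175, p(45)=89134, p(46)=105558, p(47)=124754, p(48)=147273, p(49)=173525, p(50)=204226, p(51)=239943, p(52)=281589, p(53)=329931, p(54)=386155, p(55)=451276, p(56)=526823, p(57)=614154, p(58)=715220, p(59)=831820, p(60)=966467, p(61)=1121505, p(62)=1300156, p(63)=1505499, p(64)=1741630, p(65)=2012558, p(66)=2323520, p(67)=2679689, p(68)=3087735, p(69)=3554345, p(70)=4087968, p(71)=4697205, p(72)=5392783, p(73)=6185689, p(74)=7089500, p(75)=8118264, p(76)=9289091, p(77)=10619863, p(78)=12132164, p(79)=13848650, p(80)=15796476, p(81)=18004327, p(82)=20506255, p(83)=23338469, p(84)=26543660, p(85)=30167357, p(86)=34262962, p(87)=38887673.
Final step: p(88) = p(87) + p(86) - p(83) - p(81) + p(76) + p(73) - p(66) - p(62) + p(53) + p(48) - p(37) - p(31) + p(18) + p(11)
= 38887673 + 34262962 - 23338469 - 18004327 + 9289091 + 6185689 - 2323520 - 1300156 + 329931 + 147273 - 21637 - 6842 + 385 + 56
= 44108109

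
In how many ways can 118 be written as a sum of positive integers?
1482074143

p(n) counts ways to write n as a sum of positive integers (order ignored).
Euler's pentagonal recurrence: p(k) = p(k-1) + p(k-2) - p(k-5) - p(k-7) + p(k-12) + p(k-15) - ... (offsets j(3j∓1)/2, signs ++--, p(0)=1, p(<0)=0).
DP table for k = 0..117: p(0)=1, p(1)=1, p(2)=2, p(3)=3, p(4)=5, p(5)=7, p(6)=11, p(7)=15, p(8)=22, p(9)=30, p(10)=42, p(11)=56, p(12)=77, p(13)=101, p(14)=135, p(15)=176, p(16)=231, p(17)=297, p(18)=385, p(19)=490, p(20)=627, p(21)=792, p(22)=1002, p(23)=1255, p(24)=1575, p(25)=1958, p(26)=2436, p(27)=3010, p(28)=3718, p(29)=4565, p(30)=5604, p(31)=6842, p(32)=8349, p(33)=10143, p(34)=12310, p(35)=14883, p(36)=17977, p(37)=21637, p(38)=26015, p(39)=31185, p(40)=37338, p(41)=44583, p(42)=53174, p(43)=63261, p(44)=75175, p(45)=89134, p(46)=105558, p(47)=124754, p(48)=147273, p(49)=173525, p(50)=204226, p(51)=239943, p(52)=281589, p(53)=329931, p(54)=386155, p(55)=451276, p(56)=526823, p(57)=614154, p(58)=715220, p(59)=831820, p(60)=966467, p(61)=1121505, p(62)=1300156, p(63)=1505499, p(64)=1741630, p(65)=2012558, p(66)=2323520, p(67)=2679689, p(68)=3087735, p(69)=3554345, p(70)=4087968, p(71)=4697205, p(72)=5392783, p(73)=6185689, p(74)=7089500, p(75)=8118264, p(76)=9289091, p(77)=10619863, p(78)=12132164, p(79)=13848650, p(80)=15796476, p(81)=18004327, p(82)=20506255, p(83)=23338469, p(84)=26543660, p(85)=30167357, p(86)=34262962, p(87)=38887673, p(88)=44108109, p(89)=49995925, p(90)=56634173, p(91)=64112359, p(92)=72533807, p(93)=82010177, p(94)=92669720, p(95)=104651419, p(96)=118114304, p(97)=133230930, p(98)=150198136, p(99)=169229875, p(100)=190569292, p(101)=214481126, p(102)=241265379, p(103)=271248950, p(104)=304801365, p(105)=342325709, p(106)=384276336, p(107)=431149389, p(108)=483502844, p(109)=541946240, p(110)=607163746, p(111)=679903203, p(112)=761002156, p(113)=851376628, p(114)=952050665, p(115)=1064144451, p(116)=1188908248, p(117)=1327710076.
Final step: p(118) = p(117) + p(116) - p(113) - p(111) + p(106) + p(103) - p(96) - p(92) + p(83) + p(78) - p(67) - p(61) + p(48) + p(41) - p(26) - p(18) + p(1)
= 1327710076 + 1188908248 - 851376628 - 679903203 + 384276336 + 271248950 - 118114304 - 72533807 + 23338469 + 12132164 - 2679689 - 1121505 + 147273 + 44583 - 2436 - 385 + 1
= 1482074143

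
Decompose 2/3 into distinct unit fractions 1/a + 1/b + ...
1/2 + 1/6

Greedy algorithm:
2/3: ceiling(3/2) = 2, use 1/2
1/6: ceiling(6/1) = 6, use 1/6
Result: 2/3 = 1/2 + 1/6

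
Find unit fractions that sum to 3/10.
1/4 + 1/20

Greedy algorithm:
3/10: ceiling(10/3) = 4, use 1/4
1/20: ceiling(20/1) = 20, use 1/20
Result: 3/10 = 1/4 + 1/20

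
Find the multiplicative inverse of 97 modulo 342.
67

gcd(97, 342) = 1, so the inverse exists.
Extended Euclidean algorithm on (342, 97):
342 = 3 × 97 + 51  ⟹  51 = (1)·342 + (-3)·97
97 = 1 × 51 + 46  ⟹  46 = (-1)·342 + (4)·97
51 = 1 × 46 + 5  ⟹  5 = (2)·342 + (-7)·97
46 = 9 × 5 + 1  ⟹  1 = (-19)·342 + (67)·97
So (67)·97 ≡ 1 (mod 342), i.e. 97^(-1) ≡ 67 (mod 342).
Check: 97 × 67 = 6499 ≡ 1 (mod 342)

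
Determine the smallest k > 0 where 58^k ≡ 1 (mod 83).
82

83 is prime, so ord(58) divides φ(83) = 82.
Divisors of 82: 1, 2, 41, 82.
Repeated squaring: 58^1 ≡ 58, 58^2 ≡ 44, 58^4 ≡ 27, 58^8 ≡ 65, 58^16 ≡ 75, 58^32 ≡ 64, 58^64 ≡ 29 (mod 83).
Test 58^d mod 83 for each divisor d in increasing order:
58^1 ≡ 58
58^2 ≡ 44
58^41 = 58^32·58^8·58^1 ≡ 82
58^82 = 58^64·58^16·58^2 ≡ 1  ← first divisor giving 1
The order is 82.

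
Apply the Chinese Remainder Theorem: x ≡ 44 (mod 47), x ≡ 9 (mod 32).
937

Using Chinese Remainder Theorem:
M = 47 × 32 = 1504
M1 = 32, M2 = 47
y1 = 32^(-1) mod 47 = 25
y2 = 47^(-1) mod 32 = 15
x = (44×32×25 + 9×47×15) mod 1504 = 937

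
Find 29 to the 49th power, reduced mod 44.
41

Repeated squaring. Binary of 49 = 110001.
29^1 ≡ 29 (mod 44); 29^2 ≡ 5 (mod 44); 29^4 ≡ 25 (mod 44); 29^8 ≡ 9 (mod 44); 29^16 ≡ 37 (mod 44); 29^32 ≡ 5 (mod 44)
29^49 = 29^1 × 29^16 × 29^32 ≡ 41 (mod 44)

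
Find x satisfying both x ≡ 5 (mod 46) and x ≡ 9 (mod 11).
97

Using Chinese Remainder Theorem:
M = 46 × 11 = 506
M1 = 11, M2 = 46
y1 = 11^(-1) mod 46 = 21
y2 = 46^(-1) mod 11 = 6
x = (5×11×21 + 9×46×6) mod 506 = 97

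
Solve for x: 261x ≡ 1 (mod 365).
186

gcd(261, 365) = 1, so the inverse exists.
Extended Euclidean algorithm on (365, 261):
365 = 1 × 261 + 104  ⟹  104 = (1)·365 + (-1)·261
261 = 2 × 104 + 53  ⟹  53 = (-2)·365 + (3)·261
104 = 1 × 53 + 51  ⟹  51 = (3)·365 + (-4)·261
53 = 1 × 51 + 2  ⟹  2 = (-5)·365 + (7)·261
51 = 25 × 2 + 1  ⟹  1 = (128)·365 + (-179)·261
So (-179)·261 ≡ 1 (mod 365), i.e. 261^(-1) ≡ -179 ≡ 186 (mod 365).
Check: 261 × 186 = 48546 ≡ 1 (mod 365)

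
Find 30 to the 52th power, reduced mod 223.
16

Repeated squaring. Binary of 52 = 110100.
30^1 ≡ 30 (mod 223); 30^2 ≡ 8 (mod 223); 30^4 ≡ 64 (mod 223); 30^8 ≡ 82 (mod 223); 30^16 ≡ 34 (mod 223); 30^32 ≡ 41 (mod 223)
30^52 = 30^4 × 30^16 × 30^32 ≡ 16 (mod 223)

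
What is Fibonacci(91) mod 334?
123

Matrix identity: Q^n = [[F_(n+1), F_n], [F_n, F_(n-1)]] with Q = [[1,1],[1,0]].
n = 91 = 1011011₂. Square-and-multiply, entries mod 334:
Q^1 = [[1,1],[1,0]]
Q^2 = (Q^1)² = [[2,1],[1,1]]
Q^5 = (Q^2)²·Q = [[8,5],[5,3]]
Q^11 = (Q^5)²·Q = [[144,89],[89,55]]
Q^22 = (Q^11)² = [[267,9],[9,258]]
Q^45 = (Q^22)²·Q = [[277,228],[228,49]]
Q^91 = (Q^45)²·Q = [[303,123],[123,180]]
F_91 mod 334 = Q^91[0][1] = 123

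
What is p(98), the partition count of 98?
150198136

p(n) counts ways to write n as a sum of positive integers (order ignored).
Euler's pentagonal recurrence: p(k) = p(k-1) + p(k-2) - p(k-5) - p(k-7) + p(k-12) + p(k-15) - ... (offsets j(3j∓1)/2, signs ++--, p(0)=1, p(<0)=0).
DP table for k = 0..97: p(0)=1, p(1)=1, p(2)=2, p(3)=3, p(4)=5, p(5)=7, p(6)=11, p(7)=15, p(8)=22, p(9)=30, p(10)=42, p(11)=56, p(12)=77, p(13)=101, p(14)=135, p(15)=176, p(16)=231, p(17)=297, p(18)=385, p(19)=490, p(20)=627, p(21)=792, p(22)=1002, p(23)=1255, p(24)=1575, p(25)=1958, p(26)=2436, p(27)=3010, p(28)=3718, p(29)=4565, p(30)=5604, p(31)=6842, p(32)=8349, p(33)=10143, p(34)=12310, p(35)=14883, p(36)=17977, p(37)=21637, p(38)=26015, p(39)=31185, p(40)=37338, p(41)=44583, p(42)=53174, p(43)=63261, p(44)=75175, p(45)=89134, p(46)=105558, p(47)=124754, p(48)=147273, p(49)=173525, p(50)=204226, p(51)=239943, p(52)=281589, p(53)=329931, p(54)=386155, p(55)=451276, p(56)=526823, p(57)=614154, p(58)=715220, p(59)=831820, p(60)=966467, p(61)=1121505, p(62)=1300156, p(63)=1505499, p(64)=1741630, p(65)=2012558, p(66)=2323520, p(67)=2679689, p(68)=3087735, p(69)=3554345, p(70)=4087968, p(71)=4697205, p(72)=5392783, p(73)=6185689, p(74)=7089500, p(75)=8118264, p(76)=9289091, p(77)=10619863, p(78)=12132164, p(79)=13848650, p(80)=15796476, p(81)=18004327, p(82)=20506255, p(83)=23338469, p(84)=26543660, p(85)=30167357, p(86)=34262962, p(87)=38887673, p(88)=44108109, p(89)=49995925, p(90)=56634173, p(91)=64112359, p(92)=72533807, p(93)=82010177, p(94)=92669720, p(95)=104651419, p(96)=118114304, p(97)=133230930.
Final step: p(98) = p(97) + p(96) - p(93) - p(91) + p(86) + p(83) - p(76) - p(72) + p(63) + p(58) - p(47) - p(41) + p(28) + p(21) - p(6)
= 133230930 + 118114304 - 82010177 - 64112359 + 34262962 + 23338469 - 9289091 - 5392783 + 1505499 + 715220 - 124754 - 44583 + 3718 + 792 - 11
= 150198136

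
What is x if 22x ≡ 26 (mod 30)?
x ≡ 8 (mod 15)

gcd(22, 30) = 2, which divides 26, so solutions exist.
Divide through by 2: 11x ≡ 13 (mod 15).
Find 11^(-1) mod 15 by the extended Euclidean algorithm:
15 = 1 × 11 + 4  ⟹  4 = (1)·15 + (-1)·11
11 = 2 × 4 + 3  ⟹  3 = (-2)·15 + (3)·11
4 = 1 × 3 + 1  ⟹  1 = (3)·15 + (-4)·11
So (-4)·11 ≡ 1 (mod 15), i.e. 11^(-1) ≡ -4 ≡ 11 (mod 15).
x ≡ 11 × 13 = 143 ≡ 8 (mod 15).
Check: 22 × 8 = 176 ≡ 26 (mod 30).
x ≡ 8 (mod 15), giving 2 solutions mod 30.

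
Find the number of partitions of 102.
241265379

p(n) counts ways to write n as a sum of positive integers (order ignored).
Euler's pentagonal recurrence: p(k) = p(k-1) + p(k-2) - p(k-5) - p(k-7) + p(k-12) + p(k-15) - ... (offsets j(3j∓1)/2, signs ++--, p(0)=1, p(<0)=0).
DP table for k = 0..101: p(0)=1, p(1)=1, p(2)=2, p(3)=3, p(4)=5, p(5)=7, p(6)=11, p(7)=15, p(8)=22, p(9)=30, p(10)=42, p(11)=56, p(12)=77, p(13)=101, p(14)=135, p(15)=176, p(16)=231, p(17)=297, p(18)=385, p(19)=490, p(20)=627, p(21)=792, p(22)=1002, p(23)=1255, p(24)=1575, p(25)=1958, p(26)=2436, p(27)=3010, p(28)=3718, p(29)=4565, p(30)=5604, p(31)=6842, p(32)=8349, p(33)=10143, p(34)=12310, p(35)=14883, p(36)=17977, p(37)=21637, p(38)=26015, p(39)=31185, p(40)=37338, p(41)=44583, p(42)=53174, p(43)=63261, p(44)=75175, p(45)=89134, p(46)=105558, p(47)=124754, p(48)=147273, p(49)=173525, p(50)=204226, p(51)=239943, p(52)=281589, p(53)=329931, p(54)=386155, p(55)=451276, p(56)=526823, p(57)=614154, p(58)=715220, p(59)=831820, p(60)=966467, p(61)=1121505, p(62)=1300156, p(63)=1505499, p(64)=1741630, p(65)=2012558, p(66)=2323520, p(67)=2679689, p(68)=3087735, p(69)=3554345, p(70)=4087968, p(71)=4697205, p(72)=5392783, p(73)=6185689, p(74)=7089500, p(75)=8118264, p(76)=9289091, p(77)=10619863, p(78)=12132164, p(79)=13848650, p(80)=15796476, p(81)=18004327, p(82)=20506255, p(83)=23338469, p(84)=26543660, p(85)=30167357, p(86)=34262962, p(87)=38887673, p(88)=44108109, p(89)=49995925, p(90)=56634173, p(91)=64112359, p(92)=72533807, p(93)=82010177, p(94)=92669720, p(95)=104651419, p(96)=118114304, p(97)=133230930, p(98)=150198136, p(99)=169229875, p(100)=190569292, p(101)=214481126.
Final step: p(102) = p(101) + p(100) - p(97) - p(95) + p(90) + p(87) - p(80) - p(76) + p(67) + p(62) - p(51) - p(45) + p(32) + p(25) - p(10) - p(2)
= 214481126 + 190569292 - 133230930 - 104651419 + 56634173 + 38887673 - 15796476 - 9289091 + 2679689 + 1300156 - 239943 - 89134 + 8349 + 1958 - 42 - 2
= 241265379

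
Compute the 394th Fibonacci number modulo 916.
191

Matrix identity: Q^n = [[F_(n+1), F_n], [F_n, F_(n-1)]] with Q = [[1,1],[1,0]].
n = 394 = 110001010₂. Square-and-multiply, entries mod 916:
Q^1 = [[1,1],[1,0]]
Q^3 = (Q^1)²·Q = [[3,2],[2,1]]
Q^6 = (Q^3)² = [[13,8],[8,5]]
Q^12 = (Q^6)² = [[233,144],[144,89]]
Q^24 = (Q^12)² = [[829,568],[568,261]]
Q^49 = (Q^24)²·Q = [[337,433],[433,820]]
Q^98 = (Q^49)² = [[610,845],[845,681]]
Q^197 = (Q^98)²·Q = [[604,665],[665,855]]
Q^394 = (Q^197)² = [[45,191],[191,770]]
F_394 mod 916 = Q^394[0][1] = 191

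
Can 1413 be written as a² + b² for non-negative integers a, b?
18² + 33² (a=18, b=33)

Factorization: 1413 = 3^2 × 157
By Fermat: n is sum of two squares iff every prime p ≡ 3 (mod 4) appears to even power.
All primes ≡ 3 (mod 4) appear to even power.
Search a = 0, 1, 2, … for 1413 - a² a perfect square: first hit at a = 18: 1413 - 324 = 1089 = 33².
1413 = 18² + 33² = 324 + 1089 ✓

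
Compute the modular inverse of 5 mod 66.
53

gcd(5, 66) = 1, so the inverse exists.
Extended Euclidean algorithm on (66, 5):
66 = 13 × 5 + 1  ⟹  1 = (1)·66 + (-13)·5
So (-13)·5 ≡ 1 (mod 66), i.e. 5^(-1) ≡ -13 ≡ 53 (mod 66).
Check: 5 × 53 = 265 ≡ 1 (mod 66)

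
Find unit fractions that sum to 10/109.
1/11 + 1/1199

Greedy algorithm:
10/109: ceiling(109/10) = 11, use 1/11
1/1199: ceiling(1199/1) = 1199, use 1/1199
Result: 10/109 = 1/11 + 1/1199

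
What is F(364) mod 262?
175

Matrix identity: Q^n = [[F_(n+1), F_n], [F_n, F_(n-1)]] with Q = [[1,1],[1,0]].
n = 364 = 101101100₂. Square-and-multiply, entries mod 262:
Q^1 = [[1,1],[1,0]]
Q^2 = (Q^1)² = [[2,1],[1,1]]
Q^5 = (Q^2)²·Q = [[8,5],[5,3]]
Q^11 = (Q^5)²·Q = [[144,89],[89,55]]
Q^22 = (Q^11)² = [[99,157],[157,204]]
Q^45 = (Q^22)²·Q = [[15,128],[128,149]]
Q^91 = (Q^45)²·Q = [[135,103],[103,32]]
Q^182 = (Q^91)² = [[14,171],[171,105]]
Q^364 = (Q^182)² = [[93,175],[175,180]]
F_364 mod 262 = Q^364[0][1] = 175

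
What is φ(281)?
280

281 = 281
φ(n) = n × ∏(1 - 1/p) for each prime p dividing n
φ(281) = 281 × (1 - 1/281) = 280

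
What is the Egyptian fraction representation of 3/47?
1/16 + 1/752

Greedy algorithm:
3/47: ceiling(47/3) = 16, use 1/16
1/752: ceiling(752/1) = 752, use 1/752
Result: 3/47 = 1/16 + 1/752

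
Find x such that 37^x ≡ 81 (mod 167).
164

Baby-step giant-step with step n = ⌈√167⌉ = 13.
Baby steps 37^j mod 167 (j:value) for j=0..12: 0:1, 1:37, 2:33, 3:52, 4:87, 5:46, 6:32, 7:15, 8:54, 9:161, 10:112, 11:136, 12:22.
Giant-step multiplier: 37^(-13) ≡ 37^(166-13) = 37^153 ≡ 159 (mod 167).
Giant steps γ_i = 81·159^i mod 167: γ_0=81, γ_1=20, γ_2=7, γ_3=111, γ_4=114, γ_5=90, γ_6=115, γ_7=82, γ_8=12, γ_9=71, γ_10=100, γ_11=35, γ_12=54 (in table at j=8).
x = i·n + j = 12·13 + 8 = 164.
Check: 37^164 ≡ 81 (mod 167).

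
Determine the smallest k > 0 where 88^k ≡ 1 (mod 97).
24

97 is prime, so ord(88) divides φ(97) = 96.
Divisors of 96: 1, 2, 3, 4, 6, 8, 12, 16, 24, 32, 48, 96.
Repeated squaring: 88^1 ≡ 88, 88^2 ≡ 81, 88^4 ≡ 62, 88^8 ≡ 61, 88^16 ≡ 35, 88^32 ≡ 61, 88^64 ≡ 35 (mod 97).
Test 88^d mod 97 for each divisor d in increasing order:
88^1 ≡ 88
88^2 ≡ 81
88^3 = 88^2·88^1 ≡ 47
88^4 ≡ 62
88^6 = 88^4·88^2 ≡ 75
88^8 ≡ 61
88^12 = 88^8·88^4 ≡ 96
88^16 ≡ 35
88^24 = 88^16·88^8 ≡ 1  ← first divisor giving 1
The order is 24.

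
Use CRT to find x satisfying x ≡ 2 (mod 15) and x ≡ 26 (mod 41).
272

Using Chinese Remainder Theorem:
M = 15 × 41 = 615
M1 = 41, M2 = 15
y1 = 41^(-1) mod 15 = 11
y2 = 15^(-1) mod 41 = 11
x = (2×41×11 + 26×15×11) mod 615 = 272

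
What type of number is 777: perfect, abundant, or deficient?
deficient

Proper divisors of 777: sum = 1 + 3 + 7 + 21 + 37 + 111 + 259 = 439
Since 439 < 777, 777 is deficient.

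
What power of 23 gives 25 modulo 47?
28

Baby-step giant-step with step n = ⌈√47⌉ = 7.
Baby steps 23^j mod 47 (j:value) for j=0..6: 0:1, 1:23, 2:12, 3:41, 4:3, 5:22, 6:36.
Giant-step multiplier: 23^(-7) ≡ 23^(46-7) = 23^39 ≡ 13 (mod 47).
Giant steps γ_i = 25·13^i mod 47: γ_0=25, γ_1=43, γ_2=42, γ_3=29, γ_4=1 (in table at j=0).
x = i·n + j = 4·7 + 0 = 28.
Check: 23^28 ≡ 25 (mod 47).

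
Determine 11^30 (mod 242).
121

Repeated squaring. Binary of 30 = 11110.
11^1 ≡ 11 (mod 242); 11^2 ≡ 121 (mod 242); 11^4 ≡ 121 (mod 242); 11^8 ≡ 121 (mod 242); 11^16 ≡ 121 (mod 242)
11^30 = 11^2 × 11^4 × 11^8 × 11^16 ≡ 121 (mod 242)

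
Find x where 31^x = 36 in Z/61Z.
46

Baby-step giant-step with step n = ⌈√61⌉ = 8.
Baby steps 31^j mod 61 (j:value) for j=0..7: 0:1, 1:31, 2:46, 3:23, 4:42, 5:21, 6:41, 7:51.
Giant-step multiplier: 31^(-8) ≡ 31^(60-8) = 31^52 ≡ 12 (mod 61).
Giant steps γ_i = 36·12^i mod 61: γ_0=36, γ_1=5, γ_2=60, γ_3=49, γ_4=39, γ_5=41 (in table at j=6).
x = i·n + j = 5·8 + 6 = 46.
Check: 31^46 ≡ 36 (mod 61).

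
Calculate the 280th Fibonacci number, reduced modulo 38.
17

Matrix identity: Q^n = [[F_(n+1), F_n], [F_n, F_(n-1)]] with Q = [[1,1],[1,0]].
n = 280 = 100011000₂. Square-and-multiply, entries mod 38:
Q^1 = [[1,1],[1,0]]
Q^2 = (Q^1)² = [[2,1],[1,1]]
Q^4 = (Q^2)² = [[5,3],[3,2]]
Q^8 = (Q^4)² = [[34,21],[21,13]]
Q^17 = (Q^8)²·Q = [[0,1],[1,37]]
Q^35 = (Q^17)²·Q = [[0,1],[1,37]]
Q^70 = (Q^35)² = [[1,37],[37,2]]
Q^140 = (Q^70)² = [[2,35],[35,5]]
Q^280 = (Q^140)² = [[13,17],[17,34]]
F_280 mod 38 = Q^280[0][1] = 17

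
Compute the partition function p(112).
761002156

p(n) counts ways to write n as a sum of positive integers (order ignored).
Euler's pentagonal recurrence: p(k) = p(k-1) + p(k-2) - p(k-5) - p(k-7) + p(k-12) + p(k-15) - ... (offsets j(3j∓1)/2, signs ++--, p(0)=1, p(<0)=0).
DP table for k = 0..111: p(0)=1, p(1)=1, p(2)=2, p(3)=3, p(4)=5, p(5)=7, p(6)=11, p(7)=15, p(8)=22, p(9)=30, p(10)=42, p(11)=56, p(12)=77, p(13)=101, p(14)=135, p(15)=176, p(16)=231, p(17)=297, p(18)=385, p(19)=490, p(20)=627, p(21)=792, p(22)=1002, p(23)=1255, p(24)=1575, p(25)=1958, p(26)=2436, p(27)=3010, p(28)=3718, p(29)=4565, p(30)=5604, p(31)=6842, p(32)=8349, p(33)=10143, p(34)=12310, p(35)=14883, p(36)=17977, p(37)=21637, p(38)=26015, p(39)=31185, p(40)=37338, p(41)=44583, p(42)=53174, p(43)=63261, p(44)=75175, p(45)=89134, p(46)=105558, p(47)=124754, p(48)=147273, p(49)=173525, p(50)=204226, p(51)=239943, p(52)=281589, p(53)=329931, p(54)=386155, p(55)=451276, p(56)=526823, p(57)=614154, p(58)=715220, p(59)=831820, p(60)=966467, p(61)=1121505, p(62)=1300156, p(63)=1505499, p(64)=1741630, p(65)=2012558, p(66)=2323520, p(67)=2679689, p(68)=3087735, p(69)=3554345, p(70)=4087968, p(71)=4697205, p(72)=5392783, p(73)=6185689, p(74)=7089500, p(75)=8118264, p(76)=9289091, p(77)=10619863, p(78)=12132164, p(79)=13848650, p(80)=15796476, p(81)=18004327, p(82)=20506255, p(83)=23338469, p(84)=26543660, p(85)=30167357, p(86)=34262962, p(87)=38887673, p(88)=44108109, p(89)=49995925, p(90)=56634173, p(91)=64112359, p(92)=72533807, p(93)=82010177, p(94)=92669720, p(95)=104651419, p(96)=118114304, p(97)=133230930, p(98)=150198136, p(99)=169229875, p(100)=190569292, p(101)=214481126, p(102)=241265379, p(103)=271248950, p(104)=304801365, p(105)=342325709, p(106)=384276336, p(107)=431149389, p(108)=483502844, p(109)=541946240, p(110)=607163746, p(111)=679903203.
Final step: p(112) = p(111) + p(110) - p(107) - p(105) + p(100) + p(97) - p(90) - p(86) + p(77) + p(72) - p(61) - p(55) + p(42) + p(35) - p(20) - p(12)
= 679903203 + 607163746 - 431149389 - 342325709 + 190569292 + 133230930 - 56634173 - 34262962 + 10619863 + 5392783 - 1121505 - 451276 + 53174 + 14883 - 627 - 77
= 761002156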